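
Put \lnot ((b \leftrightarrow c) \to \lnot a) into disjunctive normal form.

\lnot ((b \leftrightarrow c) \to \lnot a)
⇔ \lnot (\lnot (b \leftrightarrow c) \lor \lnot a)
⇔ \lnot (\lnot ((b \to c) \land (c \to b)) \lor \lnot a)
⇔ \lnot (\lnot ((\lnot b \lor c) \land (c \to b)) \lor \lnot a)
⇔ \lnot (\lnot ((\lnot b \lor c) \land (\lnot c \lor b)) \lor \lnot a)
⇔ \lnot \lnot ((\lnot b \lor c) \land (\lnot c \lor b)) \land \lnot \lnot a
⇔ (\lnot b \lor c) \land (\lnot c \lor b) \land \lnot \lnot a
⇔ (\lnot b \lor c) \land (\lnot c \lor b) \land a
⇔ (\lnot b \land \lnot c \land a) \lor (\lnot b \land b \land a) \lor (c \land \lnot c \land a) \lor (c \land b \land a)
⇔ (\lnot b \land \lnot c \land a) \lor (c \land b \land a)

(\lnot b \land \lnot c \land a) \lor (c \land b \land a)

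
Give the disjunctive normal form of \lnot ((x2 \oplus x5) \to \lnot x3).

(x2 \land \lnot x5 \land x3) \lor (\lnot x2 \land x5 \land x3)

\lnot ((x2 \oplus x5) \to \lnot x3)
= \lnot (\lnot (x2 \oplus x5) \lor \lnot x3)
= \lnot (\lnot ((x2 \land \lnot x5) \lor (\lnot x2 \land x5)) \lor \lnot x3)
= \lnot \lnot ((x2 \land \lnot x5) \lor (\lnot x2 \land x5)) \land \lnot \lnot x3
= ((x2 \land \lnot x5) \lor (\lnot x2 \land x5)) \land \lnot \lnot x3
= ((x2 \land \lnot x5) \lor (\lnot x2 \land x5)) \land x3
= (x2 \land \lnot x5 \land x3) \lor (\lnot x2 \land x5 \land x3)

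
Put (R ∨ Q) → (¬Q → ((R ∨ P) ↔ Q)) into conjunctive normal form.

(R ∨ Q) → (¬Q → ((R ∨ P) ↔ Q))
≡ ¬(R ∨ Q) ∨ (¬Q → ((R ∨ P) ↔ Q))   [eliminate →]
≡ ¬(R ∨ Q) ∨ ¬¬Q ∨ ((R ∨ P) ↔ Q)   [eliminate →]
≡ ¬(R ∨ Q) ∨ ¬¬Q ∨ (((R ∨ P) → Q) ∧ (Q → (R ∨ P)))   [eliminate ↔]
≡ ¬(R ∨ Q) ∨ ¬¬Q ∨ ((¬(R ∨ P) ∨ Q) ∧ (Q → (R ∨ P)))   [eliminate →]
≡ ¬(R ∨ Q) ∨ ¬¬Q ∨ ((¬(R ∨ P) ∨ Q) ∧ (¬Q ∨ R ∨ P))   [eliminate →]
≡ (¬R ∧ ¬Q) ∨ ¬¬Q ∨ ((¬(R ∨ P) ∨ Q) ∧ (¬Q ∨ R ∨ P))   [De Morgan]
≡ (¬R ∧ ¬Q) ∨ Q ∨ ((¬(R ∨ P) ∨ Q) ∧ (¬Q ∨ R ∨ P))   [double negation]
≡ (¬R ∧ ¬Q) ∨ Q ∨ (((¬R ∧ ¬P) ∨ Q) ∧ (¬Q ∨ R ∨ P))   [De Morgan]
≡ (¬R ∨ Q ∨ ¬R ∨ Q) ∧ (¬R ∨ Q ∨ ¬P ∨ Q) ∧ (¬R ∨ Q ∨ ¬Q ∨ R ∨ P) ∧ (¬Q ∨ Q ∨ ¬R ∨ Q) ∧ (¬Q ∨ Q ∨ ¬P ∨ Q) ∧ (¬Q ∨ Q ∨ ¬Q ∨ R ∨ P)   [distribute ∨ over ∧]
≡ ¬R ∨ Q   [simplify]

¬R ∨ Q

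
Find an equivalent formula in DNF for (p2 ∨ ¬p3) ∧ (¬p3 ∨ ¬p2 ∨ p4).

(p2 ∨ ¬p3) ∧ (¬p3 ∨ ¬p2 ∨ p4)
≡ (p2 ∧ ¬p3) ∨ (p2 ∧ ¬p2) ∨ (p2 ∧ p4) ∨ (¬p3 ∧ ¬p3) ∨ (¬p3 ∧ ¬p2) ∨ (¬p3 ∧ p4)   [distribute ∧ over ∨]
≡ (p2 ∧ p4) ∨ ¬p3   [simplify]

(p2 ∧ p4) ∨ ¬p3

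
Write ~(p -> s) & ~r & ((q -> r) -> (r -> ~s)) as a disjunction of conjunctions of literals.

p & ~s & ~r

~(p -> s) & ~r & ((q -> r) -> (r -> ~s))
⇔ ~(~p | s) & ~r & ((q -> r) -> (r -> ~s))   [eliminate ->]
⇔ ~(~p | s) & ~r & (~(q -> r) | (r -> ~s))   [eliminate ->]
⇔ ~(~p | s) & ~r & (~(~q | r) | (r -> ~s))   [eliminate ->]
⇔ ~(~p | s) & ~r & (~(~q | r) | ~r | ~s)   [eliminate ->]
⇔ ~~p & ~s & ~r & (~(~q | r) | ~r | ~s)   [De Morgan]
⇔ p & ~s & ~r & (~(~q | r) | ~r | ~s)   [double negation]
⇔ p & ~s & ~r & ((~~q & ~r) | ~r | ~s)   [De Morgan]
⇔ p & ~s & ~r & ((q & ~r) | ~r | ~s)   [double negation]
⇔ (p & ~s & ~r & q & ~r) | (p & ~s & ~r & ~r) | (p & ~s & ~r & ~s)   [distribute & over |]
⇔ p & ~s & ~r   [simplify]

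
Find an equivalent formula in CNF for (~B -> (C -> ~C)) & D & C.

(B | ~C) & D & C

(~B -> (C -> ~C)) & D & C
≡ (~~B | (C -> ~C)) & D & C   [eliminate ->]
≡ (~~B | ~C | ~C) & D & C   [eliminate ->]
≡ (B | ~C | ~C) & D & C   [double negation]
≡ (B | ~C) & D & C   [simplify]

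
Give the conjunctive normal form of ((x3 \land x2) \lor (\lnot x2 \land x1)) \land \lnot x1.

(x3 \lor \lnot x2) \land (x3 \lor x1) \land (x2 \lor x1) \land \lnot x1

((x3 \land x2) \lor (\lnot x2 \land x1)) \land \lnot x1
≡ (x3 \lor \lnot x2) \land (x3 \lor x1) \land (x2 \lor \lnot x2) \land (x2 \lor x1) \land \lnot x1   [distribute \lor over \land]
≡ (x3 \lor \lnot x2) \land (x3 \lor x1) \land (x2 \lor x1) \land \lnot x1   [simplify]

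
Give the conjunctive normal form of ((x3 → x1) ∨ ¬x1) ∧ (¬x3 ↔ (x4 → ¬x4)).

((x3 → x1) ∨ ¬x1) ∧ (¬x3 ↔ (x4 → ¬x4))
= (¬x3 ∨ x1 ∨ ¬x1) ∧ (¬x3 ↔ (x4 → ¬x4))
= (¬x3 ∨ x1 ∨ ¬x1) ∧ (¬x3 → (x4 → ¬x4)) ∧ ((x4 → ¬x4) → ¬x3)
= (¬x3 ∨ x1 ∨ ¬x1) ∧ (¬¬x3 ∨ (x4 → ¬x4)) ∧ ((x4 → ¬x4) → ¬x3)
= (¬x3 ∨ x1 ∨ ¬x1) ∧ (¬¬x3 ∨ ¬x4 ∨ ¬x4) ∧ ((x4 → ¬x4) → ¬x3)
= (¬x3 ∨ x1 ∨ ¬x1) ∧ (¬¬x3 ∨ ¬x4 ∨ ¬x4) ∧ (¬(x4 → ¬x4) ∨ ¬x3)
= (¬x3 ∨ x1 ∨ ¬x1) ∧ (¬¬x3 ∨ ¬x4 ∨ ¬x4) ∧ (¬(¬x4 ∨ ¬x4) ∨ ¬x3)
= (¬x3 ∨ x1 ∨ ¬x1) ∧ (x3 ∨ ¬x4 ∨ ¬x4) ∧ (¬(¬x4 ∨ ¬x4) ∨ ¬x3)
= (¬x3 ∨ x1 ∨ ¬x1) ∧ (x3 ∨ ¬x4 ∨ ¬x4) ∧ ((¬¬x4 ∧ ¬¬x4) ∨ ¬x3)
= (¬x3 ∨ x1 ∨ ¬x1) ∧ (x3 ∨ ¬x4 ∨ ¬x4) ∧ ((x4 ∧ ¬¬x4) ∨ ¬x3)
= (¬x3 ∨ x1 ∨ ¬x1) ∧ (x3 ∨ ¬x4 ∨ ¬x4) ∧ ((x4 ∧ x4) ∨ ¬x3)
= (¬x3 ∨ x1 ∨ ¬x1) ∧ (x3 ∨ ¬x4 ∨ ¬x4) ∧ (x4 ∨ ¬x3) ∧ (x4 ∨ ¬x3)
= (x3 ∨ ¬x4) ∧ (x4 ∨ ¬x3)

(x3 ∨ ¬x4) ∧ (x4 ∨ ¬x3)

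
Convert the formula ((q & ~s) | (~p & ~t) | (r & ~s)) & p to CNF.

((q & ~s) | (~p & ~t) | (r & ~s)) & p
⇔ (q | ~p | r) & (q | ~p | ~s) & (q | ~t | r) & (q | ~t | ~s) & (~s | ~p | r) & (~s | ~p | ~s) & (~s | ~t | r) & (~s | ~t | ~s) & p   [distribute | over &]
⇔ (q | ~p | r) & (q | ~t | r) & (~s | ~p) & (~s | ~t) & p   [simplify]

(q | ~p | r) & (q | ~t | r) & (~s | ~p) & (~s | ~t) & p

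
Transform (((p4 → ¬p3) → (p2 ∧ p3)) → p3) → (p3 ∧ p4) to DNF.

p3 ∧ p4

(((p4 → ¬p3) → (p2 ∧ p3)) → p3) → (p3 ∧ p4)
≡ ¬(((p4 → ¬p3) → (p2 ∧ p3)) → p3) ∨ (p3 ∧ p4)   [eliminate →]
≡ ¬(¬((p4 → ¬p3) → (p2 ∧ p3)) ∨ p3) ∨ (p3 ∧ p4)   [eliminate →]
≡ ¬(¬(¬(p4 → ¬p3) ∨ (p2 ∧ p3)) ∨ p3) ∨ (p3 ∧ p4)   [eliminate →]
≡ ¬(¬(¬(¬p4 ∨ ¬p3) ∨ (p2 ∧ p3)) ∨ p3) ∨ (p3 ∧ p4)   [eliminate →]
≡ (¬¬(¬(¬p4 ∨ ¬p3) ∨ (p2 ∧ p3)) ∧ ¬p3) ∨ (p3 ∧ p4)   [De Morgan]
≡ ((¬(¬p4 ∨ ¬p3) ∨ (p2 ∧ p3)) ∧ ¬p3) ∨ (p3 ∧ p4)   [double negation]
≡ (((¬¬p4 ∧ ¬¬p3) ∨ (p2 ∧ p3)) ∧ ¬p3) ∨ (p3 ∧ p4)   [De Morgan]
≡ (((p4 ∧ ¬¬p3) ∨ (p2 ∧ p3)) ∧ ¬p3) ∨ (p3 ∧ p4)   [double negation]
≡ (((p4 ∧ p3) ∨ (p2 ∧ p3)) ∧ ¬p3) ∨ (p3 ∧ p4)   [double negation]
≡ (p4 ∧ p3 ∧ ¬p3) ∨ (p2 ∧ p3 ∧ ¬p3) ∨ (p3 ∧ p4)   [distribute ∧ over ∨]
≡ p3 ∧ p4   [simplify]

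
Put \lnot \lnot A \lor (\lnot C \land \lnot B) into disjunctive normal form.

\lnot \lnot A \lor (\lnot C \land \lnot B)
≡ A \lor (\lnot C \land \lnot B)   (double negation)

A \lor (\lnot C \land \lnot B)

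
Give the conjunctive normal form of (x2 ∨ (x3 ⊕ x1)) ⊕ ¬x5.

(x2 ∨ x3 ∨ x1 ∨ ¬x5) ∧ (x2 ∨ ¬x3 ∨ ¬x1 ∨ ¬x5) ∧ (¬x2 ∨ x5) ∧ (¬x3 ∨ x1 ∨ x5) ∧ (¬x1 ∨ x3 ∨ x5)

(x2 ∨ (x3 ⊕ x1)) ⊕ ¬x5
≡ (x2 ∨ (x3 ⊕ x1) ∨ ¬x5) ∧ ¬((x2 ∨ (x3 ⊕ x1)) ∧ ¬x5)   (expand ⊕)
≡ (x2 ∨ ((x3 ∨ x1) ∧ ¬(x3 ∧ x1)) ∨ ¬x5) ∧ ¬((x2 ∨ (x3 ⊕ x1)) ∧ ¬x5)   (expand ⊕)
≡ (x2 ∨ ((x3 ∨ x1) ∧ ¬(x3 ∧ x1)) ∨ ¬x5) ∧ ¬((x2 ∨ ((x3 ∨ x1) ∧ ¬(x3 ∧ x1))) ∧ ¬x5)   (expand ⊕)
≡ (x2 ∨ ((x3 ∨ x1) ∧ (¬x3 ∨ ¬x1)) ∨ ¬x5) ∧ ¬((x2 ∨ ((x3 ∨ x1) ∧ ¬(x3 ∧ x1))) ∧ ¬x5)   (De Morgan)
≡ (x2 ∨ ((x3 ∨ x1) ∧ (¬x3 ∨ ¬x1)) ∨ ¬x5) ∧ (¬(x2 ∨ ((x3 ∨ x1) ∧ ¬(x3 ∧ x1))) ∨ ¬¬x5)   (De Morgan)
≡ (x2 ∨ ((x3 ∨ x1) ∧ (¬x3 ∨ ¬x1)) ∨ ¬x5) ∧ ((¬x2 ∧ ¬((x3 ∨ x1) ∧ ¬(x3 ∧ x1))) ∨ ¬¬x5)   (De Morgan)
≡ (x2 ∨ ((x3 ∨ x1) ∧ (¬x3 ∨ ¬x1)) ∨ ¬x5) ∧ ((¬x2 ∧ (¬(x3 ∨ x1) ∨ ¬¬(x3 ∧ x1))) ∨ ¬¬x5)   (De Morgan)
≡ (x2 ∨ ((x3 ∨ x1) ∧ (¬x3 ∨ ¬x1)) ∨ ¬x5) ∧ ((¬x2 ∧ ((¬x3 ∧ ¬x1) ∨ ¬¬(x3 ∧ x1))) ∨ ¬¬x5)   (De Morgan)
≡ (x2 ∨ ((x3 ∨ x1) ∧ (¬x3 ∨ ¬x1)) ∨ ¬x5) ∧ ((¬x2 ∧ ((¬x3 ∧ ¬x1) ∨ (x3 ∧ x1))) ∨ ¬¬x5)   (double negation)
≡ (x2 ∨ ((x3 ∨ x1) ∧ (¬x3 ∨ ¬x1)) ∨ ¬x5) ∧ ((¬x2 ∧ ((¬x3 ∧ ¬x1) ∨ (x3 ∧ x1))) ∨ x5)   (double negation)
≡ (x2 ∨ x3 ∨ x1 ∨ ¬x5) ∧ (x2 ∨ ¬x3 ∨ ¬x1 ∨ ¬x5) ∧ (¬x2 ∨ x5) ∧ (¬x3 ∨ x3 ∨ x5) ∧ (¬x3 ∨ x1 ∨ x5) ∧ (¬x1 ∨ x3 ∨ x5) ∧ (¬x1 ∨ x1 ∨ x5)   (distribute ∨ over ∧)
≡ (x2 ∨ x3 ∨ x1 ∨ ¬x5) ∧ (x2 ∨ ¬x3 ∨ ¬x1 ∨ ¬x5) ∧ (¬x2 ∨ x5) ∧ (¬x3 ∨ x1 ∨ x5) ∧ (¬x1 ∨ x3 ∨ x5)   (simplify)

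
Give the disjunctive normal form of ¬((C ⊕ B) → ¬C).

¬((C ⊕ B) → ¬C)
⇔ ¬(¬(C ⊕ B) ∨ ¬C)   [eliminate →]
⇔ ¬(¬((C ∧ ¬B) ∨ (¬C ∧ B)) ∨ ¬C)   [expand ⊕]
⇔ ¬¬((C ∧ ¬B) ∨ (¬C ∧ B)) ∧ ¬¬C   [De Morgan]
⇔ ((C ∧ ¬B) ∨ (¬C ∧ B)) ∧ ¬¬C   [double negation]
⇔ ((C ∧ ¬B) ∨ (¬C ∧ B)) ∧ C   [double negation]
⇔ (C ∧ ¬B ∧ C) ∨ (¬C ∧ B ∧ C)   [distribute ∧ over ∨]
⇔ C ∧ ¬B   [simplify]

C ∧ ¬B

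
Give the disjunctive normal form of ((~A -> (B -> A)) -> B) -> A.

((~A -> (B -> A)) -> B) -> A
≡ ~((~A -> (B -> A)) -> B) | A   (eliminate ->)
≡ ~(~(~A -> (B -> A)) | B) | A   (eliminate ->)
≡ ~(~(~~A | (B -> A)) | B) | A   (eliminate ->)
≡ ~(~(~~A | ~B | A) | B) | A   (eliminate ->)
≡ (~~(~~A | ~B | A) & ~B) | A   (De Morgan)
≡ ((~~A | ~B | A) & ~B) | A   (double negation)
≡ ((A | ~B | A) & ~B) | A   (double negation)
≡ (A & ~B) | (~B & ~B) | (A & ~B) | A   (distribute & over |)
≡ ~B | A   (simplify)

~B | A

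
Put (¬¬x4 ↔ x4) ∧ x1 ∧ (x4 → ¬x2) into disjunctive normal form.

(¬¬x4 ↔ x4) ∧ x1 ∧ (x4 → ¬x2)
≡ (¬¬x4 → x4) ∧ (x4 → ¬¬x4) ∧ x1 ∧ (x4 → ¬x2)   — eliminate ↔
≡ (¬¬¬x4 ∨ x4) ∧ (x4 → ¬¬x4) ∧ x1 ∧ (x4 → ¬x2)   — eliminate →
≡ (¬¬¬x4 ∨ x4) ∧ (¬x4 ∨ ¬¬x4) ∧ x1 ∧ (x4 → ¬x2)   — eliminate →
≡ (¬¬¬x4 ∨ x4) ∧ (¬x4 ∨ ¬¬x4) ∧ x1 ∧ (¬x4 ∨ ¬x2)   — eliminate →
≡ (¬x4 ∨ x4) ∧ (¬x4 ∨ ¬¬x4) ∧ x1 ∧ (¬x4 ∨ ¬x2)   — double negation
≡ (¬x4 ∨ x4) ∧ (¬x4 ∨ x4) ∧ x1 ∧ (¬x4 ∨ ¬x2)   — double negation
≡ (¬x4 ∧ ¬x4 ∧ x1 ∧ ¬x4) ∨ (¬x4 ∧ ¬x4 ∧ x1 ∧ ¬x2) ∨ (¬x4 ∧ x4 ∧ x1 ∧ ¬x4) ∨ (¬x4 ∧ x4 ∧ x1 ∧ ¬x2) ∨ (x4 ∧ ¬x4 ∧ x1 ∧ ¬x4) ∨ (x4 ∧ ¬x4 ∧ x1 ∧ ¬x2) ∨ (x4 ∧ x4 ∧ x1 ∧ ¬x4) ∨ (x4 ∧ x4 ∧ x1 ∧ ¬x2)   — distribute ∧ over ∨
≡ (¬x4 ∧ x1) ∨ (x4 ∧ x1 ∧ ¬x2)   — simplify

(¬x4 ∧ x1) ∨ (x4 ∧ x1 ∧ ¬x2)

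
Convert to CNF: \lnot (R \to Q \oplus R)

\lnot (R \to Q \oplus R)
≡ \lnot (\lnot R \lor (Q \oplus R))
≡ \lnot (\lnot R \lor (Q \lor R) \land \lnot (Q \land R))
≡ \lnot \lnot R \land \lnot ((Q \lor R) \land \lnot (Q \land R))
≡ R \land \lnot ((Q \lor R) \land \lnot (Q \land R))
≡ R \land (\lnot (Q \lor R) \lor \lnot \lnot (Q \land R))
≡ R \land (\lnot Q \land \lnot R \lor \lnot \lnot (Q \land R))
≡ R \land (\lnot Q \land \lnot R \lor Q \land R)
≡ R \land (\lnot Q \lor Q) \land (\lnot Q \lor R) \land (\lnot R \lor Q) \land (\lnot R \lor R)
≡ R \land (\lnot R \lor Q)

R \land (\lnot R \lor Q)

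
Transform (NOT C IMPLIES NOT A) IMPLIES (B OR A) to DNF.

B OR A

(NOT C IMPLIES NOT A) IMPLIES (B OR A)
≡ NOT (NOT C IMPLIES NOT A) OR B OR A   [eliminate IMPLIES]
≡ NOT (NOT NOT C OR NOT A) OR B OR A   [eliminate IMPLIES]
≡ (NOT NOT NOT C AND NOT NOT A) OR B OR A   [De Morgan]
≡ (NOT C AND NOT NOT A) OR B OR A   [double negation]
≡ (NOT C AND A) OR B OR A   [double negation]
≡ B OR A   [simplify]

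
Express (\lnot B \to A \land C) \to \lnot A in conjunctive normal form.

(\lnot B \lor \lnot A) \land (\lnot A \lor \lnot C)

(\lnot B \to A \land C) \to \lnot A
≡ \lnot (\lnot B \to A \land C) \lor \lnot A   (eliminate \to)
≡ \lnot (\lnot \lnot B \lor A \land C) \lor \lnot A   (eliminate \to)
≡ \lnot \lnot \lnot B \land \lnot (A \land C) \lor \lnot A   (De Morgan)
≡ \lnot B \land \lnot (A \land C) \lor \lnot A   (double negation)
≡ \lnot B \land (\lnot A \lor \lnot C) \lor \lnot A   (De Morgan)
≡ (\lnot B \lor \lnot A) \land (\lnot A \lor \lnot C \lor \lnot A)   (distribute \lor over \land)
≡ (\lnot B \lor \lnot A) \land (\lnot A \lor \lnot C)   (simplify)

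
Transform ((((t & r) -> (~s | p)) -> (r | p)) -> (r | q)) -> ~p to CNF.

(~r | ~p) & (~q | ~p)

((((t & r) -> (~s | p)) -> (r | p)) -> (r | q)) -> ~p
= ~((((t & r) -> (~s | p)) -> (r | p)) -> (r | q)) | ~p   — eliminate ->
= ~(~(((t & r) -> (~s | p)) -> (r | p)) | r | q) | ~p   — eliminate ->
= ~(~(~((t & r) -> (~s | p)) | r | p) | r | q) | ~p   — eliminate ->
= ~(~(~(~(t & r) | ~s | p) | r | p) | r | q) | ~p   — eliminate ->
= (~~(~(~(t & r) | ~s | p) | r | p) & ~r & ~q) | ~p   — De Morgan
= ((~(~(t & r) | ~s | p) | r | p) & ~r & ~q) | ~p   — double negation
= (((~~(t & r) & ~~s & ~p) | r | p) & ~r & ~q) | ~p   — De Morgan
= (((t & r & ~~s & ~p) | r | p) & ~r & ~q) | ~p   — double negation
= (((t & r & s & ~p) | r | p) & ~r & ~q) | ~p   — double negation
= (t | r | p | ~p) & (r | r | p | ~p) & (s | r | p | ~p) & (~p | r | p | ~p) & (~r | ~p) & (~q | ~p)   — distribute | over &
= (~r | ~p) & (~q | ~p)   — simplify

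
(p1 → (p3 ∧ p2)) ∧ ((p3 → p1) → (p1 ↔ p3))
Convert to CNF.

(¬p1 ∨ p3) ∧ (¬p1 ∨ p2)

(p1 → (p3 ∧ p2)) ∧ ((p3 → p1) → (p1 ↔ p3))
≡ (¬p1 ∨ (p3 ∧ p2)) ∧ ((p3 → p1) → (p1 ↔ p3))   (eliminate →)
≡ (¬p1 ∨ (p3 ∧ p2)) ∧ (¬(p3 → p1) ∨ (p1 ↔ p3))   (eliminate →)
≡ (¬p1 ∨ (p3 ∧ p2)) ∧ (¬(¬p3 ∨ p1) ∨ (p1 ↔ p3))   (eliminate →)
≡ (¬p1 ∨ (p3 ∧ p2)) ∧ (¬(¬p3 ∨ p1) ∨ ((p1 → p3) ∧ (p3 → p1)))   (eliminate ↔)
≡ (¬p1 ∨ (p3 ∧ p2)) ∧ (¬(¬p3 ∨ p1) ∨ ((¬p1 ∨ p3) ∧ (p3 → p1)))   (eliminate →)
≡ (¬p1 ∨ (p3 ∧ p2)) ∧ (¬(¬p3 ∨ p1) ∨ ((¬p1 ∨ p3) ∧ (¬p3 ∨ p1)))   (eliminate →)
≡ (¬p1 ∨ (p3 ∧ p2)) ∧ ((¬¬p3 ∧ ¬p1) ∨ ((¬p1 ∨ p3) ∧ (¬p3 ∨ p1)))   (De Morgan)
≡ (¬p1 ∨ (p3 ∧ p2)) ∧ ((p3 ∧ ¬p1) ∨ ((¬p1 ∨ p3) ∧ (¬p3 ∨ p1)))   (double negation)
≡ (¬p1 ∨ p3) ∧ (¬p1 ∨ p2) ∧ (p3 ∨ ¬p1 ∨ p3) ∧ (p3 ∨ ¬p3 ∨ p1) ∧ (¬p1 ∨ ¬p1 ∨ p3) ∧ (¬p1 ∨ ¬p3 ∨ p1)   (distribute ∨ over ∧)
≡ (¬p1 ∨ p3) ∧ (¬p1 ∨ p2)   (simplify)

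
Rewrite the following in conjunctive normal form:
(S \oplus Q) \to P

(\lnot S \lor Q \lor P) \land (\lnot Q \lor S \lor P)

(S \oplus Q) \to P
⇔ \lnot (S \oplus Q) \lor P   (eliminate \to)
⇔ \lnot ((S \lor Q) \land \lnot (S \land Q)) \lor P   (expand \oplus)
⇔ \lnot (S \lor Q) \lor \lnot \lnot (S \land Q) \lor P   (De Morgan)
⇔ (\lnot S \land \lnot Q) \lor \lnot \lnot (S \land Q) \lor P   (De Morgan)
⇔ (\lnot S \land \lnot Q) \lor (S \land Q) \lor P   (double negation)
⇔ (\lnot S \lor S \lor P) \land (\lnot S \lor Q \lor P) \land (\lnot Q \lor S \lor P) \land (\lnot Q \lor Q \lor P)   (distribute \lor over \land)
⇔ (\lnot S \lor Q \lor P) \land (\lnot Q \lor S \lor P)   (simplify)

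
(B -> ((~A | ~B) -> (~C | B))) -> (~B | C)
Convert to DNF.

~B | C

(B -> ((~A | ~B) -> (~C | B))) -> (~B | C)
⇔ ~(B -> ((~A | ~B) -> (~C | B))) | ~B | C   [eliminate ->]
⇔ ~(~B | ((~A | ~B) -> (~C | B))) | ~B | C   [eliminate ->]
⇔ ~(~B | ~(~A | ~B) | ~C | B) | ~B | C   [eliminate ->]
⇔ (~~B & ~~(~A | ~B) & ~~C & ~B) | ~B | C   [De Morgan]
⇔ (B & ~~(~A | ~B) & ~~C & ~B) | ~B | C   [double negation]
⇔ (B & (~A | ~B) & ~~C & ~B) | ~B | C   [double negation]
⇔ (B & (~A | ~B) & C & ~B) | ~B | C   [double negation]
⇔ (B & ~A & C & ~B) | (B & ~B & C & ~B) | ~B | C   [distribute & over |]
⇔ ~B | C   [simplify]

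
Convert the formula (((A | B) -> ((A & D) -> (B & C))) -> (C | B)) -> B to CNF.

(~A | ~D | B) & (~C | B)

(((A | B) -> ((A & D) -> (B & C))) -> (C | B)) -> B
= ~(((A | B) -> ((A & D) -> (B & C))) -> (C | B)) | B   — eliminate ->
= ~(~((A | B) -> ((A & D) -> (B & C))) | C | B) | B   — eliminate ->
= ~(~(~(A | B) | ((A & D) -> (B & C))) | C | B) | B   — eliminate ->
= ~(~(~(A | B) | ~(A & D) | (B & C)) | C | B) | B   — eliminate ->
= (~~(~(A | B) | ~(A & D) | (B & C)) & ~C & ~B) | B   — De Morgan
= ((~(A | B) | ~(A & D) | (B & C)) & ~C & ~B) | B   — double negation
= (((~A & ~B) | ~(A & D) | (B & C)) & ~C & ~B) | B   — De Morgan
= (((~A & ~B) | ~A | ~D | (B & C)) & ~C & ~B) | B   — De Morgan
= (~A | ~A | ~D | B | B) & (~A | ~A | ~D | C | B) & (~B | ~A | ~D | B | B) & (~B | ~A | ~D | C | B) & (~C | B) & (~B | B)   — distribute | over &
= (~A | ~D | B) & (~C | B)   — simplify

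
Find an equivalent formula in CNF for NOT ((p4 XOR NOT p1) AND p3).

NOT ((p4 XOR NOT p1) AND p3)
≡ NOT ((p4 OR NOT p1) AND NOT (p4 AND NOT p1) AND p3)   (expand XOR)
≡ NOT (p4 OR NOT p1) OR NOT NOT (p4 AND NOT p1) OR NOT p3   (De Morgan)
≡ (NOT p4 AND NOT NOT p1) OR NOT NOT (p4 AND NOT p1) OR NOT p3   (De Morgan)
≡ (NOT p4 AND p1) OR NOT NOT (p4 AND NOT p1) OR NOT p3   (double negation)
≡ (NOT p4 AND p1) OR (p4 AND NOT p1) OR NOT p3   (double negation)
≡ (NOT p4 OR p4 OR NOT p3) AND (NOT p4 OR NOT p1 OR NOT p3) AND (p1 OR p4 OR NOT p3) AND (p1 OR NOT p1 OR NOT p3)   (distribute OR over AND)
≡ (NOT p4 OR NOT p1 OR NOT p3) AND (p1 OR p4 OR NOT p3)   (simplify)

(NOT p4 OR NOT p1 OR NOT p3) AND (p1 OR p4 OR NOT p3)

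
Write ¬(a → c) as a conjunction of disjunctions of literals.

a ∧ ¬c

¬(a → c)
⇔ ¬(¬a ∨ c)   — eliminate →
⇔ ¬¬a ∧ ¬c   — De Morgan
⇔ a ∧ ¬c   — double negation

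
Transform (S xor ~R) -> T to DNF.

(~S & R) | (~R & S) | T

(S xor ~R) -> T
≡ ~(S xor ~R) | T   (eliminate ->)
≡ ~((S & ~~R) | (~S & ~R)) | T   (expand xor)
≡ (~(S & ~~R) & ~(~S & ~R)) | T   (De Morgan)
≡ ((~S | ~~~R) & ~(~S & ~R)) | T   (De Morgan)
≡ ((~S | ~R) & ~(~S & ~R)) | T   (double negation)
≡ ((~S | ~R) & (~~S | ~~R)) | T   (De Morgan)
≡ ((~S | ~R) & (S | ~~R)) | T   (double negation)
≡ ((~S | ~R) & (S | R)) | T   (double negation)
≡ (~S & S) | (~S & R) | (~R & S) | (~R & R) | T   (distribute & over |)
≡ (~S & R) | (~R & S) | T   (simplify)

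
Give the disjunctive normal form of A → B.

A → B
= ¬A ∨ B

¬A ∨ B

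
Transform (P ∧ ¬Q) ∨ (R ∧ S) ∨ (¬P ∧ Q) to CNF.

(P ∨ R ∨ Q) ∧ (P ∨ S ∨ Q) ∧ (¬Q ∨ R ∨ ¬P) ∧ (¬Q ∨ S ∨ ¬P)

(P ∧ ¬Q) ∨ (R ∧ S) ∨ (¬P ∧ Q)
≡ (P ∨ R ∨ ¬P) ∧ (P ∨ R ∨ Q) ∧ (P ∨ S ∨ ¬P) ∧ (P ∨ S ∨ Q) ∧ (¬Q ∨ R ∨ ¬P) ∧ (¬Q ∨ R ∨ Q) ∧ (¬Q ∨ S ∨ ¬P) ∧ (¬Q ∨ S ∨ Q)   [distribute ∨ over ∧]
≡ (P ∨ R ∨ Q) ∧ (P ∨ S ∨ Q) ∧ (¬Q ∨ R ∨ ¬P) ∧ (¬Q ∨ S ∨ ¬P)   [simplify]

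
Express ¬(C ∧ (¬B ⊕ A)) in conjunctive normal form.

¬(C ∧ (¬B ⊕ A))
⇔ ¬(C ∧ (¬B ∨ A) ∧ ¬(¬B ∧ A))
⇔ ¬C ∨ ¬(¬B ∨ A) ∨ ¬¬(¬B ∧ A)
⇔ ¬C ∨ (¬¬B ∧ ¬A) ∨ ¬¬(¬B ∧ A)
⇔ ¬C ∨ (B ∧ ¬A) ∨ ¬¬(¬B ∧ A)
⇔ ¬C ∨ (B ∧ ¬A) ∨ (¬B ∧ A)
⇔ (¬C ∨ B ∨ ¬B) ∧ (¬C ∨ B ∨ A) ∧ (¬C ∨ ¬A ∨ ¬B) ∧ (¬C ∨ ¬A ∨ A)
⇔ (¬C ∨ B ∨ A) ∧ (¬C ∨ ¬A ∨ ¬B)

(¬C ∨ B ∨ A) ∧ (¬C ∨ ¬A ∨ ¬B)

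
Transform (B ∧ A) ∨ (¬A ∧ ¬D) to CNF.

(B ∧ A) ∨ (¬A ∧ ¬D)
≡ (B ∨ ¬A) ∧ (B ∨ ¬D) ∧ (A ∨ ¬A) ∧ (A ∨ ¬D)   — distribute ∨ over ∧
≡ (B ∨ ¬A) ∧ (B ∨ ¬D) ∧ (A ∨ ¬D)   — simplify

(B ∨ ¬A) ∧ (B ∨ ¬D) ∧ (A ∨ ¬D)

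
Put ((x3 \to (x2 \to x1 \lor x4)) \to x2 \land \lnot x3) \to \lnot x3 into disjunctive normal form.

\lnot x2 \lor x1 \land x3 \lor x4 \land x3 \lor \lnot x3

((x3 \to (x2 \to x1 \lor x4)) \to x2 \land \lnot x3) \to \lnot x3
≡ \lnot ((x3 \to (x2 \to x1 \lor x4)) \to x2 \land \lnot x3) \lor \lnot x3   [eliminate \to]
≡ \lnot (\lnot (x3 \to (x2 \to x1 \lor x4)) \lor x2 \land \lnot x3) \lor \lnot x3   [eliminate \to]
≡ \lnot (\lnot (\lnot x3 \lor (x2 \to x1 \lor x4)) \lor x2 \land \lnot x3) \lor \lnot x3   [eliminate \to]
≡ \lnot (\lnot (\lnot x3 \lor \lnot x2 \lor x1 \lor x4) \lor x2 \land \lnot x3) \lor \lnot x3   [eliminate \to]
≡ \lnot \lnot (\lnot x3 \lor \lnot x2 \lor x1 \lor x4) \land \lnot (x2 \land \lnot x3) \lor \lnot x3   [De Morgan]
≡ (\lnot x3 \lor \lnot x2 \lor x1 \lor x4) \land \lnot (x2 \land \lnot x3) \lor \lnot x3   [double negation]
≡ (\lnot x3 \lor \lnot x2 \lor x1 \lor x4) \land (\lnot x2 \lor \lnot \lnot x3) \lor \lnot x3   [De Morgan]
≡ (\lnot x3 \lor \lnot x2 \lor x1 \lor x4) \land (\lnot x2 \lor x3) \lor \lnot x3   [double negation]
≡ \lnot x3 \land \lnot x2 \lor \lnot x3 \land x3 \lor \lnot x2 \land \lnot x2 \lor \lnot x2 \land x3 \lor x1 \land \lnot x2 \lor x1 \land x3 \lor x4 \land \lnot x2 \lor x4 \land x3 \lor \lnot x3   [distribute \land over \lor]
≡ \lnot x2 \lor x1 \land x3 \lor x4 \land x3 \lor \lnot x3   [simplify]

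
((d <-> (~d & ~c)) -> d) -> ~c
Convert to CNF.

((d <-> (~d & ~c)) -> d) -> ~c
= ~((d <-> (~d & ~c)) -> d) | ~c   — eliminate ->
= ~(~(d <-> (~d & ~c)) | d) | ~c   — eliminate ->
= ~(~((d -> (~d & ~c)) & ((~d & ~c) -> d)) | d) | ~c   — eliminate <->
= ~(~((~d | (~d & ~c)) & ((~d & ~c) -> d)) | d) | ~c   — eliminate ->
= ~(~((~d | (~d & ~c)) & (~(~d & ~c) | d)) | d) | ~c   — eliminate ->
= (~~((~d | (~d & ~c)) & (~(~d & ~c) | d)) & ~d) | ~c   — De Morgan
= ((~d | (~d & ~c)) & (~(~d & ~c) | d) & ~d) | ~c   — double negation
= ((~d | (~d & ~c)) & (~~d | ~~c | d) & ~d) | ~c   — De Morgan
= ((~d | (~d & ~c)) & (d | ~~c | d) & ~d) | ~c   — double negation
= ((~d | (~d & ~c)) & (d | c | d) & ~d) | ~c   — double negation
= (~d | ~d | ~c) & (~d | ~c | ~c) & (d | c | d | ~c) & (~d | ~c)   — distribute | over &
= ~d | ~c   — simplify

~d | ~c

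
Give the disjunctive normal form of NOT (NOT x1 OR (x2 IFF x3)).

(x1 AND x2 AND NOT x3) OR (x1 AND x3 AND NOT x2)

NOT (NOT x1 OR (x2 IFF x3))
≡ NOT (NOT x1 OR ((x2 IMPLIES x3) AND (x3 IMPLIES x2)))
≡ NOT (NOT x1 OR ((NOT x2 OR x3) AND (x3 IMPLIES x2)))
≡ NOT (NOT x1 OR ((NOT x2 OR x3) AND (NOT x3 OR x2)))
≡ NOT NOT x1 AND NOT ((NOT x2 OR x3) AND (NOT x3 OR x2))
≡ x1 AND NOT ((NOT x2 OR x3) AND (NOT x3 OR x2))
≡ x1 AND (NOT (NOT x2 OR x3) OR NOT (NOT x3 OR x2))
≡ x1 AND ((NOT NOT x2 AND NOT x3) OR NOT (NOT x3 OR x2))
≡ x1 AND ((x2 AND NOT x3) OR NOT (NOT x3 OR x2))
≡ x1 AND ((x2 AND NOT x3) OR (NOT NOT x3 AND NOT x2))
≡ x1 AND ((x2 AND NOT x3) OR (x3 AND NOT x2))
≡ (x1 AND x2 AND NOT x3) OR (x1 AND x3 AND NOT x2)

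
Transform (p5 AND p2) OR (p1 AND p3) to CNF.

(p5 OR p1) AND (p5 OR p3) AND (p2 OR p1) AND (p2 OR p3)

(p5 AND p2) OR (p1 AND p3)
⇔ (p5 OR p1) AND (p5 OR p3) AND (p2 OR p1) AND (p2 OR p3)   [distribute OR over AND]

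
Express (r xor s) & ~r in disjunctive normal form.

(r xor s) & ~r
≡ ((r & ~s) | (~r & s)) & ~r   [expand xor]
≡ (r & ~s & ~r) | (~r & s & ~r)   [distribute & over |]
≡ ~r & s   [simplify]

~r & s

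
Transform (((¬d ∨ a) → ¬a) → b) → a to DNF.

(¬a ∧ ¬b) ∨ a

(((¬d ∨ a) → ¬a) → b) → a
⇔ ¬(((¬d ∨ a) → ¬a) → b) ∨ a   — eliminate →
⇔ ¬(¬((¬d ∨ a) → ¬a) ∨ b) ∨ a   — eliminate →
⇔ ¬(¬(¬(¬d ∨ a) ∨ ¬a) ∨ b) ∨ a   — eliminate →
⇔ (¬¬(¬(¬d ∨ a) ∨ ¬a) ∧ ¬b) ∨ a   — De Morgan
⇔ ((¬(¬d ∨ a) ∨ ¬a) ∧ ¬b) ∨ a   — double negation
⇔ (((¬¬d ∧ ¬a) ∨ ¬a) ∧ ¬b) ∨ a   — De Morgan
⇔ (((d ∧ ¬a) ∨ ¬a) ∧ ¬b) ∨ a   — double negation
⇔ (d ∧ ¬a ∧ ¬b) ∨ (¬a ∧ ¬b) ∨ a   — distribute ∧ over ∨
⇔ (¬a ∧ ¬b) ∨ a   — simplify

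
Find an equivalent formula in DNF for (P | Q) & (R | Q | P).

(P | Q) & (R | Q | P)
≡ (P & R) | (P & Q) | (P & P) | (Q & R) | (Q & Q) | (Q & P)
≡ P | Q

P | Q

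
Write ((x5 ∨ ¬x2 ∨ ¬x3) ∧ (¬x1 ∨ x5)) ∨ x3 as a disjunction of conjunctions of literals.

x5 ∨ (¬x2 ∧ ¬x1) ∨ (¬x3 ∧ ¬x1) ∨ x3

((x5 ∨ ¬x2 ∨ ¬x3) ∧ (¬x1 ∨ x5)) ∨ x3
≡ (x5 ∧ ¬x1) ∨ (x5 ∧ x5) ∨ (¬x2 ∧ ¬x1) ∨ (¬x2 ∧ x5) ∨ (¬x3 ∧ ¬x1) ∨ (¬x3 ∧ x5) ∨ x3   (distribute ∧ over ∨)
≡ x5 ∨ (¬x2 ∧ ¬x1) ∨ (¬x3 ∧ ¬x1) ∨ x3   (simplify)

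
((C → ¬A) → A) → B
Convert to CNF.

((C → ¬A) → A) → B
= ¬((C → ¬A) → A) ∨ B   — eliminate →
= ¬(¬(C → ¬A) ∨ A) ∨ B   — eliminate →
= ¬(¬(¬C ∨ ¬A) ∨ A) ∨ B   — eliminate →
= ¬¬(¬C ∨ ¬A) ∧ ¬A ∨ B   — De Morgan
= (¬C ∨ ¬A) ∧ ¬A ∨ B   — double negation
= (¬C ∨ ¬A ∨ B) ∧ (¬A ∨ B)   — distribute ∨ over ∧
= ¬A ∨ B   — simplify

¬A ∨ B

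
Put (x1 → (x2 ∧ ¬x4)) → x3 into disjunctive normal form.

(x1 ∧ ¬x2) ∨ (x1 ∧ x4) ∨ x3

(x1 → (x2 ∧ ¬x4)) → x3
≡ ¬(x1 → (x2 ∧ ¬x4)) ∨ x3   [eliminate →]
≡ ¬(¬x1 ∨ (x2 ∧ ¬x4)) ∨ x3   [eliminate →]
≡ (¬¬x1 ∧ ¬(x2 ∧ ¬x4)) ∨ x3   [De Morgan]
≡ (x1 ∧ ¬(x2 ∧ ¬x4)) ∨ x3   [double negation]
≡ (x1 ∧ (¬x2 ∨ ¬¬x4)) ∨ x3   [De Morgan]
≡ (x1 ∧ (¬x2 ∨ x4)) ∨ x3   [double negation]
≡ (x1 ∧ ¬x2) ∨ (x1 ∧ x4) ∨ x3   [distribute ∧ over ∨]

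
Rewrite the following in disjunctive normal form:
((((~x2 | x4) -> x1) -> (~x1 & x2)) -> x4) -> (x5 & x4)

(~x2 & ~x1 & ~x4) | (~x1 & x2 & ~x4) | (x5 & x4)

((((~x2 | x4) -> x1) -> (~x1 & x2)) -> x4) -> (x5 & x4)
⇔ ~((((~x2 | x4) -> x1) -> (~x1 & x2)) -> x4) | (x5 & x4)   — eliminate ->
⇔ ~(~(((~x2 | x4) -> x1) -> (~x1 & x2)) | x4) | (x5 & x4)   — eliminate ->
⇔ ~(~(~((~x2 | x4) -> x1) | (~x1 & x2)) | x4) | (x5 & x4)   — eliminate ->
⇔ ~(~(~(~(~x2 | x4) | x1) | (~x1 & x2)) | x4) | (x5 & x4)   — eliminate ->
⇔ (~~(~(~(~x2 | x4) | x1) | (~x1 & x2)) & ~x4) | (x5 & x4)   — De Morgan
⇔ ((~(~(~x2 | x4) | x1) | (~x1 & x2)) & ~x4) | (x5 & x4)   — double negation
⇔ (((~~(~x2 | x4) & ~x1) | (~x1 & x2)) & ~x4) | (x5 & x4)   — De Morgan
⇔ ((((~x2 | x4) & ~x1) | (~x1 & x2)) & ~x4) | (x5 & x4)   — double negation
⇔ (~x2 & ~x1 & ~x4) | (x4 & ~x1 & ~x4) | (~x1 & x2 & ~x4) | (x5 & x4)   — distribute & over |
⇔ (~x2 & ~x1 & ~x4) | (~x1 & x2 & ~x4) | (x5 & x4)   — simplify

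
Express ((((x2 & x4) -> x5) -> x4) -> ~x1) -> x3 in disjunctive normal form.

((((x2 & x4) -> x5) -> x4) -> ~x1) -> x3
⇔ ~((((x2 & x4) -> x5) -> x4) -> ~x1) | x3
⇔ ~(~(((x2 & x4) -> x5) -> x4) | ~x1) | x3
⇔ ~(~(~((x2 & x4) -> x5) | x4) | ~x1) | x3
⇔ ~(~(~(~(x2 & x4) | x5) | x4) | ~x1) | x3
⇔ (~~(~(~(x2 & x4) | x5) | x4) & ~~x1) | x3
⇔ ((~(~(x2 & x4) | x5) | x4) & ~~x1) | x3
⇔ (((~~(x2 & x4) & ~x5) | x4) & ~~x1) | x3
⇔ (((x2 & x4 & ~x5) | x4) & ~~x1) | x3
⇔ (((x2 & x4 & ~x5) | x4) & x1) | x3
⇔ (x2 & x4 & ~x5 & x1) | (x4 & x1) | x3
⇔ (x4 & x1) | x3

(x4 & x1) | x3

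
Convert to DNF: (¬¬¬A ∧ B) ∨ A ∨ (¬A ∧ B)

(¬¬¬A ∧ B) ∨ A ∨ (¬A ∧ B)
≡ (¬A ∧ B) ∨ A ∨ (¬A ∧ B)   — double negation
≡ (¬A ∧ B) ∨ A   — simplify

(¬A ∧ B) ∨ A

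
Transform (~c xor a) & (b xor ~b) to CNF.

(~c | a) & (c | ~a)

(~c xor a) & (b xor ~b)
≡ (~c | a) & ~(~c & a) & (b xor ~b)   [expand xor]
≡ (~c | a) & ~(~c & a) & (b | ~b) & ~(b & ~b)   [expand xor]
≡ (~c | a) & (~~c | ~a) & (b | ~b) & ~(b & ~b)   [De Morgan]
≡ (~c | a) & (c | ~a) & (b | ~b) & ~(b & ~b)   [double negation]
≡ (~c | a) & (c | ~a) & (b | ~b) & (~b | ~~b)   [De Morgan]
≡ (~c | a) & (c | ~a) & (b | ~b) & (~b | b)   [double negation]
≡ (~c | a) & (c | ~a)   [simplify]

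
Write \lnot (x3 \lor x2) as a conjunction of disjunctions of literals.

\lnot (x3 \lor x2)
= \lnot x3 \land \lnot x2   (De Morgan)

\lnot x3 \land \lnot x2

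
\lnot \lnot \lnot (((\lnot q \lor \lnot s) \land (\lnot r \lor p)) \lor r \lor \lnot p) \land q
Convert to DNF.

q \land s \land \lnot r \land p

\lnot \lnot \lnot (((\lnot q \lor \lnot s) \land (\lnot r \lor p)) \lor r \lor \lnot p) \land q
= \lnot (((\lnot q \lor \lnot s) \land (\lnot r \lor p)) \lor r \lor \lnot p) \land q   — double negation
= \lnot ((\lnot q \lor \lnot s) \land (\lnot r \lor p)) \land \lnot r \land \lnot \lnot p \land q   — De Morgan
= (\lnot (\lnot q \lor \lnot s) \lor \lnot (\lnot r \lor p)) \land \lnot r \land \lnot \lnot p \land q   — De Morgan
= ((\lnot \lnot q \land \lnot \lnot s) \lor \lnot (\lnot r \lor p)) \land \lnot r \land \lnot \lnot p \land q   — De Morgan
= ((q \land \lnot \lnot s) \lor \lnot (\lnot r \lor p)) \land \lnot r \land \lnot \lnot p \land q   — double negation
= ((q \land s) \lor \lnot (\lnot r \lor p)) \land \lnot r \land \lnot \lnot p \land q   — double negation
= ((q \land s) \lor (\lnot \lnot r \land \lnot p)) \land \lnot r \land \lnot \lnot p \land q   — De Morgan
= ((q \land s) \lor (r \land \lnot p)) \land \lnot r \land \lnot \lnot p \land q   — double negation
= ((q \land s) \lor (r \land \lnot p)) \land \lnot r \land p \land q   — double negation
= (q \land s \land \lnot r \land p \land q) \lor (r \land \lnot p \land \lnot r \land p \land q)   — distribute \land over \lor
= q \land s \land \lnot r \land p   — simplify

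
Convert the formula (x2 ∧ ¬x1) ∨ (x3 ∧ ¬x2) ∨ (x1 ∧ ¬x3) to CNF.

(x2 ∨ x3 ∨ x1) ∧ (¬x1 ∨ ¬x2 ∨ ¬x3)

(x2 ∧ ¬x1) ∨ (x3 ∧ ¬x2) ∨ (x1 ∧ ¬x3)
⇔ (x2 ∨ x3 ∨ x1) ∧ (x2 ∨ x3 ∨ ¬x3) ∧ (x2 ∨ ¬x2 ∨ x1) ∧ (x2 ∨ ¬x2 ∨ ¬x3) ∧ (¬x1 ∨ x3 ∨ x1) ∧ (¬x1 ∨ x3 ∨ ¬x3) ∧ (¬x1 ∨ ¬x2 ∨ x1) ∧ (¬x1 ∨ ¬x2 ∨ ¬x3)   — distribute ∨ over ∧
⇔ (x2 ∨ x3 ∨ x1) ∧ (¬x1 ∨ ¬x2 ∨ ¬x3)   — simplify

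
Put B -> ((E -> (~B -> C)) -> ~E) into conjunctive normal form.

B -> ((E -> (~B -> C)) -> ~E)
≡ ~B | ((E -> (~B -> C)) -> ~E)   (eliminate ->)
≡ ~B | ~(E -> (~B -> C)) | ~E   (eliminate ->)
≡ ~B | ~(~E | (~B -> C)) | ~E   (eliminate ->)
≡ ~B | ~(~E | ~~B | C) | ~E   (eliminate ->)
≡ ~B | (~~E & ~~~B & ~C) | ~E   (De Morgan)
≡ ~B | (E & ~~~B & ~C) | ~E   (double negation)
≡ ~B | (E & ~B & ~C) | ~E   (double negation)
≡ (~B | E | ~E) & (~B | ~B | ~E) & (~B | ~C | ~E)   (distribute | over &)
≡ ~B | ~E   (simplify)

~B | ~E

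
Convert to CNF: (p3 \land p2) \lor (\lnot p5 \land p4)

(p3 \land p2) \lor (\lnot p5 \land p4)
⇔ (p3 \lor \lnot p5) \land (p3 \lor p4) \land (p2 \lor \lnot p5) \land (p2 \lor p4)   [distribute \lor over \land]

(p3 \lor \lnot p5) \land (p3 \lor p4) \land (p2 \lor \lnot p5) \land (p2 \lor p4)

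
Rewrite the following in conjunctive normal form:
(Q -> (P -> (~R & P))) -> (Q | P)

(Q -> (P -> (~R & P))) -> (Q | P)
≡ ~(Q -> (P -> (~R & P))) | Q | P   [eliminate ->]
≡ ~(~Q | (P -> (~R & P))) | Q | P   [eliminate ->]
≡ ~(~Q | ~P | (~R & P)) | Q | P   [eliminate ->]
≡ (~~Q & ~~P & ~(~R & P)) | Q | P   [De Morgan]
≡ (Q & ~~P & ~(~R & P)) | Q | P   [double negation]
≡ (Q & P & ~(~R & P)) | Q | P   [double negation]
≡ (Q & P & (~~R | ~P)) | Q | P   [De Morgan]
≡ (Q & P & (R | ~P)) | Q | P   [double negation]
≡ (Q | Q | P) & (P | Q | P) & (R | ~P | Q | P)   [distribute | over &]
≡ Q | P   [simplify]

Q | P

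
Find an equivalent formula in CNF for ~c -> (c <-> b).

c | ~b

~c -> (c <-> b)
⇔ ~~c | (c <-> b)   — eliminate ->
⇔ ~~c | ((c -> b) & (b -> c))   — eliminate <->
⇔ ~~c | ((~c | b) & (b -> c))   — eliminate ->
⇔ ~~c | ((~c | b) & (~b | c))   — eliminate ->
⇔ c | ((~c | b) & (~b | c))   — double negation
⇔ (c | ~c | b) & (c | ~b | c)   — distribute | over &
⇔ c | ~b   — simplify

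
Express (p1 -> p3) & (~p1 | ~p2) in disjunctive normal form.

(p1 -> p3) & (~p1 | ~p2)
≡ (~p1 | p3) & (~p1 | ~p2)
≡ (~p1 & ~p1) | (~p1 & ~p2) | (p3 & ~p1) | (p3 & ~p2)
≡ ~p1 | (p3 & ~p2)

~p1 | (p3 & ~p2)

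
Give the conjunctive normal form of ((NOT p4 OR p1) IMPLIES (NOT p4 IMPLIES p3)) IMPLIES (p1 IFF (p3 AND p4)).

((NOT p4 OR p1) IMPLIES (NOT p4 IMPLIES p3)) IMPLIES (p1 IFF (p3 AND p4))
⇔ NOT ((NOT p4 OR p1) IMPLIES (NOT p4 IMPLIES p3)) OR (p1 IFF (p3 AND p4))   [eliminate IMPLIES]
⇔ NOT (NOT (NOT p4 OR p1) OR (NOT p4 IMPLIES p3)) OR (p1 IFF (p3 AND p4))   [eliminate IMPLIES]
⇔ NOT (NOT (NOT p4 OR p1) OR NOT NOT p4 OR p3) OR (p1 IFF (p3 AND p4))   [eliminate IMPLIES]
⇔ NOT (NOT (NOT p4 OR p1) OR NOT NOT p4 OR p3) OR ((p1 IMPLIES (p3 AND p4)) AND ((p3 AND p4) IMPLIES p1))   [eliminate IFF]
⇔ NOT (NOT (NOT p4 OR p1) OR NOT NOT p4 OR p3) OR ((NOT p1 OR (p3 AND p4)) AND ((p3 AND p4) IMPLIES p1))   [eliminate IMPLIES]
⇔ NOT (NOT (NOT p4 OR p1) OR NOT NOT p4 OR p3) OR ((NOT p1 OR (p3 AND p4)) AND (NOT (p3 AND p4) OR p1))   [eliminate IMPLIES]
⇔ (NOT NOT (NOT p4 OR p1) AND NOT NOT NOT p4 AND NOT p3) OR ((NOT p1 OR (p3 AND p4)) AND (NOT (p3 AND p4) OR p1))   [De Morgan]
⇔ ((NOT p4 OR p1) AND NOT NOT NOT p4 AND NOT p3) OR ((NOT p1 OR (p3 AND p4)) AND (NOT (p3 AND p4) OR p1))   [double negation]
⇔ ((NOT p4 OR p1) AND NOT p4 AND NOT p3) OR ((NOT p1 OR (p3 AND p4)) AND (NOT (p3 AND p4) OR p1))   [double negation]
⇔ ((NOT p4 OR p1) AND NOT p4 AND NOT p3) OR ((NOT p1 OR (p3 AND p4)) AND (NOT p3 OR NOT p4 OR p1))   [De Morgan]
⇔ (NOT p4 OR p1 OR NOT p1 OR p3) AND (NOT p4 OR p1 OR NOT p1 OR p4) AND (NOT p4 OR p1 OR NOT p3 OR NOT p4 OR p1) AND (NOT p4 OR NOT p1 OR p3) AND (NOT p4 OR NOT p1 OR p4) AND (NOT p4 OR NOT p3 OR NOT p4 OR p1) AND (NOT p3 OR NOT p1 OR p3) AND (NOT p3 OR NOT p1 OR p4) AND (NOT p3 OR NOT p3 OR NOT p4 OR p1)   [distribute OR over AND]
⇔ (NOT p4 OR p1 OR NOT p3) AND (NOT p4 OR NOT p1 OR p3) AND (NOT p3 OR NOT p1 OR p4)   [simplify]

(NOT p4 OR p1 OR NOT p3) AND (NOT p4 OR NOT p1 OR p3) AND (NOT p3 OR NOT p1 OR p4)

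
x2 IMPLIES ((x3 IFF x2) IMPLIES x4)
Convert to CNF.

x2 IMPLIES ((x3 IFF x2) IMPLIES x4)
= NOT x2 OR ((x3 IFF x2) IMPLIES x4)   — eliminate IMPLIES
= NOT x2 OR NOT (x3 IFF x2) OR x4   — eliminate IMPLIES
= NOT x2 OR NOT ((x3 IMPLIES x2) AND (x2 IMPLIES x3)) OR x4   — eliminate IFF
= NOT x2 OR NOT ((NOT x3 OR x2) AND (x2 IMPLIES x3)) OR x4   — eliminate IMPLIES
= NOT x2 OR NOT ((NOT x3 OR x2) AND (NOT x2 OR x3)) OR x4   — eliminate IMPLIES
= NOT x2 OR NOT (NOT x3 OR x2) OR NOT (NOT x2 OR x3) OR x4   — De Morgan
= NOT x2 OR (NOT NOT x3 AND NOT x2) OR NOT (NOT x2 OR x3) OR x4   — De Morgan
= NOT x2 OR (x3 AND NOT x2) OR NOT (NOT x2 OR x3) OR x4   — double negation
= NOT x2 OR (x3 AND NOT x2) OR (NOT NOT x2 AND NOT x3) OR x4   — De Morgan
= NOT x2 OR (x3 AND NOT x2) OR (x2 AND NOT x3) OR x4   — double negation
= (NOT x2 OR x3 OR x2 OR x4) AND (NOT x2 OR x3 OR NOT x3 OR x4) AND (NOT x2 OR NOT x2 OR x2 OR x4) AND (NOT x2 OR NOT x2 OR NOT x3 OR x4)   — distribute OR over AND
= NOT x2 OR NOT x3 OR x4   — simplify

NOT x2 OR NOT x3 OR x4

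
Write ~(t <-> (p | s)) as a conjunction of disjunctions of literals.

(t | p | s) & (~p | ~t) & (~s | ~t)

~(t <-> (p | s))
≡ ~((t -> (p | s)) & ((p | s) -> t))
≡ ~((~t | p | s) & ((p | s) -> t))
≡ ~((~t | p | s) & (~(p | s) | t))
≡ ~(~t | p | s) | ~(~(p | s) | t)
≡ (~~t & ~p & ~s) | ~(~(p | s) | t)
≡ (t & ~p & ~s) | ~(~(p | s) | t)
≡ (t & ~p & ~s) | (~~(p | s) & ~t)
≡ (t & ~p & ~s) | ((p | s) & ~t)
≡ (t | p | s) & (t | ~t) & (~p | p | s) & (~p | ~t) & (~s | p | s) & (~s | ~t)
≡ (t | p | s) & (~p | ~t) & (~s | ~t)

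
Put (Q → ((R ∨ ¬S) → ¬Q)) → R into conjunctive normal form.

(Q ∨ R) ∧ (R ∨ ¬S)

(Q → ((R ∨ ¬S) → ¬Q)) → R
≡ ¬(Q → ((R ∨ ¬S) → ¬Q)) ∨ R   — eliminate →
≡ ¬(¬Q ∨ ((R ∨ ¬S) → ¬Q)) ∨ R   — eliminate →
≡ ¬(¬Q ∨ ¬(R ∨ ¬S) ∨ ¬Q) ∨ R   — eliminate →
≡ (¬¬Q ∧ ¬¬(R ∨ ¬S) ∧ ¬¬Q) ∨ R   — De Morgan
≡ (Q ∧ ¬¬(R ∨ ¬S) ∧ ¬¬Q) ∨ R   — double negation
≡ (Q ∧ (R ∨ ¬S) ∧ ¬¬Q) ∨ R   — double negation
≡ (Q ∧ (R ∨ ¬S) ∧ Q) ∨ R   — double negation
≡ (Q ∨ R) ∧ (R ∨ ¬S ∨ R) ∧ (Q ∨ R)   — distribute ∨ over ∧
≡ (Q ∨ R) ∧ (R ∨ ¬S)   — simplify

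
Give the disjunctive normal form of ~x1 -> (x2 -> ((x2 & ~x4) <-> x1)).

x1 | ~x2 | (x4 & ~x1)

~x1 -> (x2 -> ((x2 & ~x4) <-> x1))
≡ ~~x1 | (x2 -> ((x2 & ~x4) <-> x1))   [eliminate ->]
≡ ~~x1 | ~x2 | ((x2 & ~x4) <-> x1)   [eliminate ->]
≡ ~~x1 | ~x2 | (((x2 & ~x4) -> x1) & (x1 -> (x2 & ~x4)))   [eliminate <->]
≡ ~~x1 | ~x2 | ((~(x2 & ~x4) | x1) & (x1 -> (x2 & ~x4)))   [eliminate ->]
≡ ~~x1 | ~x2 | ((~(x2 & ~x4) | x1) & (~x1 | (x2 & ~x4)))   [eliminate ->]
≡ x1 | ~x2 | ((~(x2 & ~x4) | x1) & (~x1 | (x2 & ~x4)))   [double negation]
≡ x1 | ~x2 | ((~x2 | ~~x4 | x1) & (~x1 | (x2 & ~x4)))   [De Morgan]
≡ x1 | ~x2 | ((~x2 | x4 | x1) & (~x1 | (x2 & ~x4)))   [double negation]
≡ x1 | ~x2 | (~x2 & ~x1) | (~x2 & x2 & ~x4) | (x4 & ~x1) | (x4 & x2 & ~x4) | (x1 & ~x1) | (x1 & x2 & ~x4)   [distribute & over |]
≡ x1 | ~x2 | (x4 & ~x1)   [simplify]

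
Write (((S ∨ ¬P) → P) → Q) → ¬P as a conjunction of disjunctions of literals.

(((S ∨ ¬P) → P) → Q) → ¬P
≡ ¬(((S ∨ ¬P) → P) → Q) ∨ ¬P   [eliminate →]
≡ ¬(¬((S ∨ ¬P) → P) ∨ Q) ∨ ¬P   [eliminate →]
≡ ¬(¬(¬(S ∨ ¬P) ∨ P) ∨ Q) ∨ ¬P   [eliminate →]
≡ (¬¬(¬(S ∨ ¬P) ∨ P) ∧ ¬Q) ∨ ¬P   [De Morgan]
≡ ((¬(S ∨ ¬P) ∨ P) ∧ ¬Q) ∨ ¬P   [double negation]
≡ (((¬S ∧ ¬¬P) ∨ P) ∧ ¬Q) ∨ ¬P   [De Morgan]
≡ (((¬S ∧ P) ∨ P) ∧ ¬Q) ∨ ¬P   [double negation]
≡ (¬S ∨ P ∨ ¬P) ∧ (P ∨ P ∨ ¬P) ∧ (¬Q ∨ ¬P)   [distribute ∨ over ∧]
≡ ¬Q ∨ ¬P   [simplify]

¬Q ∨ ¬P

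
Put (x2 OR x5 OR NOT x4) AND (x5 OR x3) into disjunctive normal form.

(x2 OR x5 OR NOT x4) AND (x5 OR x3)
⇔ (x2 AND x5) OR (x2 AND x3) OR (x5 AND x5) OR (x5 AND x3) OR (NOT x4 AND x5) OR (NOT x4 AND x3)   (distribute AND over OR)
⇔ (x2 AND x3) OR x5 OR (NOT x4 AND x3)   (simplify)

(x2 AND x3) OR x5 OR (NOT x4 AND x3)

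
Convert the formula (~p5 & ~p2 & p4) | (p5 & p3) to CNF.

(~p5 & ~p2 & p4) | (p5 & p3)
≡ (~p5 | p5) & (~p5 | p3) & (~p2 | p5) & (~p2 | p3) & (p4 | p5) & (p4 | p3)   [distribute | over &]
≡ (~p5 | p3) & (~p2 | p5) & (~p2 | p3) & (p4 | p5) & (p4 | p3)   [simplify]

(~p5 | p3) & (~p2 | p5) & (~p2 | p3) & (p4 | p5) & (p4 | p3)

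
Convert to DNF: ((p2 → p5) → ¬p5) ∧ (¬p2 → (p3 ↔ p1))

((p2 → p5) → ¬p5) ∧ (¬p2 → (p3 ↔ p1))
= (¬(p2 → p5) ∨ ¬p5) ∧ (¬p2 → (p3 ↔ p1))
= (¬(¬p2 ∨ p5) ∨ ¬p5) ∧ (¬p2 → (p3 ↔ p1))
= (¬(¬p2 ∨ p5) ∨ ¬p5) ∧ (¬¬p2 ∨ (p3 ↔ p1))
= (¬(¬p2 ∨ p5) ∨ ¬p5) ∧ (¬¬p2 ∨ ((p3 → p1) ∧ (p1 → p3)))
= (¬(¬p2 ∨ p5) ∨ ¬p5) ∧ (¬¬p2 ∨ ((¬p3 ∨ p1) ∧ (p1 → p3)))
= (¬(¬p2 ∨ p5) ∨ ¬p5) ∧ (¬¬p2 ∨ ((¬p3 ∨ p1) ∧ (¬p1 ∨ p3)))
= ((¬¬p2 ∧ ¬p5) ∨ ¬p5) ∧ (¬¬p2 ∨ ((¬p3 ∨ p1) ∧ (¬p1 ∨ p3)))
= ((p2 ∧ ¬p5) ∨ ¬p5) ∧ (¬¬p2 ∨ ((¬p3 ∨ p1) ∧ (¬p1 ∨ p3)))
= ((p2 ∧ ¬p5) ∨ ¬p5) ∧ (p2 ∨ ((¬p3 ∨ p1) ∧ (¬p1 ∨ p3)))
= (p2 ∧ ¬p5 ∧ p2) ∨ (p2 ∧ ¬p5 ∧ ¬p3 ∧ ¬p1) ∨ (p2 ∧ ¬p5 ∧ ¬p3 ∧ p3) ∨ (p2 ∧ ¬p5 ∧ p1 ∧ ¬p1) ∨ (p2 ∧ ¬p5 ∧ p1 ∧ p3) ∨ (¬p5 ∧ p2) ∨ (¬p5 ∧ ¬p3 ∧ ¬p1) ∨ (¬p5 ∧ ¬p3 ∧ p3) ∨ (¬p5 ∧ p1 ∧ ¬p1) ∨ (¬p5 ∧ p1 ∧ p3)
= (p2 ∧ ¬p5) ∨ (¬p5 ∧ ¬p3 ∧ ¬p1) ∨ (¬p5 ∧ p1 ∧ p3)

(p2 ∧ ¬p5) ∨ (¬p5 ∧ ¬p3 ∧ ¬p1) ∨ (¬p5 ∧ p1 ∧ p3)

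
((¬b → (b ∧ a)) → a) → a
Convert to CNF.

b ∨ a

((¬b → (b ∧ a)) → a) → a
≡ ¬((¬b → (b ∧ a)) → a) ∨ a   [eliminate →]
≡ ¬(¬(¬b → (b ∧ a)) ∨ a) ∨ a   [eliminate →]
≡ ¬(¬(¬¬b ∨ (b ∧ a)) ∨ a) ∨ a   [eliminate →]
≡ (¬¬(¬¬b ∨ (b ∧ a)) ∧ ¬a) ∨ a   [De Morgan]
≡ ((¬¬b ∨ (b ∧ a)) ∧ ¬a) ∨ a   [double negation]
≡ ((b ∨ (b ∧ a)) ∧ ¬a) ∨ a   [double negation]
≡ (b ∨ b ∨ a) ∧ (b ∨ a ∨ a) ∧ (¬a ∨ a)   [distribute ∨ over ∧]
≡ b ∨ a   [simplify]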